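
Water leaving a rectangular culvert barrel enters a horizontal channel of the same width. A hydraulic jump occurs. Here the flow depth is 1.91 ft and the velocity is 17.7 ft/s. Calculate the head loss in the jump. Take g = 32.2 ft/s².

ΔE = 0.907 ft

Fr₁ = V₁/√(g·y₁) = 17.7/√(32.2×1.91) = 2.26.
From the momentum equation for a rectangular channel, y₂/y₁ = ½[√(1 + 8Fr₁²) − 1] = ½[√41.75 − 1] = 2.73.
y₂ = 2.73 × 1.91 = 5.22 ft.
Head loss: ΔE = (y₂ − y₁)³/(4y₁y₂) = (5.22 − 1.91)³/(4×1.91×5.22) = 36.1/39.8 = 0.907 ft.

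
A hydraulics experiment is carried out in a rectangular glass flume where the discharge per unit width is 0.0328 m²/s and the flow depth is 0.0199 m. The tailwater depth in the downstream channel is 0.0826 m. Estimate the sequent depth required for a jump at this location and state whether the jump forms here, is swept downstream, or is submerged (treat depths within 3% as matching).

y₂ = 0.0955 m; the jump is swept downstream

V₁ = q/y₁ = 0.0328/0.0199 = 1.65 m/s. Fr₁ = V₁/√(g·y₁) = 1.65/√(9.81×0.0199) = 3.73.
Bélanger equation: y₂/y₁ = ½[√(1 + 8Fr₁²) − 1] = ½[√112.3 − 1] = 4.80.
y₂ = 4.80 × 0.0199 = 0.0955 m.
Tailwater y_tw = 0.0826 m: y_tw < y₂, so the jump is swept downstream.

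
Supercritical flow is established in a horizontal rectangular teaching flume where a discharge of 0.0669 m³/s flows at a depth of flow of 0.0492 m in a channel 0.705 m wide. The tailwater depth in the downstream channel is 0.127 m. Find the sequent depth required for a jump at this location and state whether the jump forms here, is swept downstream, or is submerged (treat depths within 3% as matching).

y₂ = 0.170 m; the jump is swept downstream

q = Q/b = 0.0669/0.705 = 0.0949 m²/s; V₁ = q/y₁ = 1.93 m/s. Fr₁ = V₁/√(g·y₁) = 2.78.
By Bélanger, y₂/y₁ = ½[√(1 + 8Fr₁²) − 1] = ½[√62.66 − 1] = 3.46.
y₂ = 3.46 × 0.0492 = 0.170 m.
Tailwater y_tw = 0.127 m: y_tw < y₂, so the jump is swept downstream.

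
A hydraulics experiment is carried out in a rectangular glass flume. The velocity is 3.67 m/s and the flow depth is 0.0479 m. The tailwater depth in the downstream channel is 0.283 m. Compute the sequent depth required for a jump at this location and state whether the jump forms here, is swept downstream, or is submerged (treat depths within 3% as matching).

Fr₁ = V₁/√(g·y₁) = 3.67/√(9.81×0.0479) = 5.35.
Bélanger equation: y₂/y₁ = ½[√(1 + 8Fr₁²) − 1] = ½[√230.3 − 1] = 7.09.
y₂ = 7.09 × 0.0479 = 0.340 m.
Tailwater y_tw = 0.283 m: y_tw < y₂, so the jump is swept downstream.

y₂ = 0.340 m; the jump is swept downstream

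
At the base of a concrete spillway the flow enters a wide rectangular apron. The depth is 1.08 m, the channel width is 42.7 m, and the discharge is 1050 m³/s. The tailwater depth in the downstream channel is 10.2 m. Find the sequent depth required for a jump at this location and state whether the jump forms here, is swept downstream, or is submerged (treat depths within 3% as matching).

y₂ = 10.2 m; the jump forms here

q = Q/b = 1050/42.7 = 24.6 m²/s; V₁ = q/y₁ = 22.8 m/s. Fr₁ = V₁/√(g·y₁) = 7.00.
From the momentum equation for a rectangular channel, y₂/y₁ = ½[√(1 + 8Fr₁²) − 1] = ½[√392.4 − 1] = 9.41.
y₂ = 9.41 × 1.08 = 10.2 m.
Tailwater y_tw = 10.2 m: y_tw ≈ y₂, so the jump forms here.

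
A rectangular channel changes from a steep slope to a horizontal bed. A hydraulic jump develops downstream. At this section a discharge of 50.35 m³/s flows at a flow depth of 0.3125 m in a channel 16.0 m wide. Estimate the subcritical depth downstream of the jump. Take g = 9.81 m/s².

q = Q/b = 50.35/16.0 = 3.147 m²/s; V₁ = q/y₁ = 10.07 m/s. Fr₁ = V₁/√(g·y₁) = 5.751.
By Bélanger, y₂/y₁ = ½[√(1 + 8Fr₁²) − 1] = ½[√265.62 − 1] = 7.649.
y₂ = 7.649 × 0.3125 = 2.390 m.

y₂ = 2.390 m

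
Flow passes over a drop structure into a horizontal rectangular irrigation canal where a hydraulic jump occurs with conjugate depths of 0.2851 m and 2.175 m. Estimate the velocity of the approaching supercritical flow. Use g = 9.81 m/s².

For a rectangular channel the momentum equation gives q² = ½·g·y₁·y₂·(y₁ + y₂) = ½×9.81×0.2851×2.175×2.460 = 7.483.
q = √7.483 = 2.735 m²/s.
V₁ = q/y₁ = 2.735/0.2851 = 9.595 m/s.

V₁ = 9.595 m/s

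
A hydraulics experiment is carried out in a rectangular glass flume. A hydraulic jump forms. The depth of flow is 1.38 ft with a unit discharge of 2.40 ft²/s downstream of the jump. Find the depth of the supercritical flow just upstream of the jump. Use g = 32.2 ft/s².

V₂ = q/y₂ = 2.40/1.38 = 1.74 ft/s; Fr₂ = V₂/√(g·y₂) = 0.261.
From the momentum equation (using Fr₂), y₁/y₂ = ½[√(1 + 8Fr₂²) − 1] = ½[√1.545 − 1] = 0.121.
y₁ = 0.121 × 1.38 = 0.168 ft.

y₁ = 0.168 ft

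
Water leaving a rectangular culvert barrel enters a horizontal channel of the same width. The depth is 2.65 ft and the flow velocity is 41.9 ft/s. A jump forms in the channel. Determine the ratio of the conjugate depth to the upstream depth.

y₂/y₁ = 5.93

Fr₁ = V₁/√(g·y₁) = 41.9/√(32.2×2.65) = 4.54.
Conjugate-depth relation: y₂/y₁ = ½[√(1 + 8Fr₁²) − 1] = ½[√165.6 − 1] = 5.93.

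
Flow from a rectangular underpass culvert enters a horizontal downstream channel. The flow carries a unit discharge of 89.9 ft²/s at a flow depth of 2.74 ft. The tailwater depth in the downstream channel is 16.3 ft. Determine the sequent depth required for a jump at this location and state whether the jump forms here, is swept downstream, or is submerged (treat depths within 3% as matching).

y₂ = 12.2 ft; the jump is submerged

V₁ = q/y₁ = 89.9/2.74 = 32.8 ft/s. Fr₁ = V₁/√(g·y₁) = 32.8/√(32.2×2.74) = 3.49.
From the momentum equation for a rectangular channel, y₂/y₁ = ½[√(1 + 8Fr₁²) − 1] = ½[√98.61 − 1] = 4.47.
y₂ = 4.47 × 2.74 = 12.2 ft.
Tailwater y_tw = 16.3 ft: y_tw > y₂, so the jump is submerged.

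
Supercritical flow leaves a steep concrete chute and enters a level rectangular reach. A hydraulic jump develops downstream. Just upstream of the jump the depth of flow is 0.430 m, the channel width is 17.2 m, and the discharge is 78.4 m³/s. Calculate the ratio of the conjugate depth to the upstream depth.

q = Q/b = 78.4/17.2 = 4.56 m²/s; V₁ = q/y₁ = 10.6 m/s. Fr₁ = V₁/√(g·y₁) = 5.16.
From the momentum equation for a rectangular channel, y₂/y₁ = ½[√(1 + 8Fr₁²) − 1] = ½[√214.1 − 1] = 6.82.

y₂/y₁ = 6.82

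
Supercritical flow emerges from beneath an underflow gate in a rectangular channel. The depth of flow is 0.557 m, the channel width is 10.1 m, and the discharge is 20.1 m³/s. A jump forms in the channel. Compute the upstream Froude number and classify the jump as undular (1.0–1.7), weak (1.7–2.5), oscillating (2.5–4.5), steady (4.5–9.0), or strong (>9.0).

Fr₁ = 1.53; undular jump

q = Q/b = 20.1/10.1 = 1.99 m²/s; V₁ = q/y₁ = 3.57 m/s. Fr₁ = V₁/√(g·y₁) = 1.53.
Fr₁ = 1.53 lies in the undular range.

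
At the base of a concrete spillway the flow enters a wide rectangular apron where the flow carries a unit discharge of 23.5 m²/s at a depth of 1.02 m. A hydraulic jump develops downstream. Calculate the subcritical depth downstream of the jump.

y₂ = 10.0 m

V₁ = q/y₁ = 23.5/1.02 = 23.0 m/s. Fr₁ = V₁/√(g·y₁) = 23.0/√(9.81×1.02) = 7.28.
Conjugate-depth relation: y₂/y₁ = ½[√(1 + 8Fr₁²) − 1] = ½[√425.4 − 1] = 9.81.
y₂ = 9.81 × 1.02 = 10.0 m.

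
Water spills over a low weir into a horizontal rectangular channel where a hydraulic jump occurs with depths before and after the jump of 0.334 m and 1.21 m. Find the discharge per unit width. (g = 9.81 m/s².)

For a rectangular channel the momentum equation gives q² = ½·g·y₁·y₂·(y₁ + y₂) = ½×9.81×0.334×1.21×1.54 = 3.06.
q = √3.06 = 1.75 m²/s.

q = 1.75 m²/s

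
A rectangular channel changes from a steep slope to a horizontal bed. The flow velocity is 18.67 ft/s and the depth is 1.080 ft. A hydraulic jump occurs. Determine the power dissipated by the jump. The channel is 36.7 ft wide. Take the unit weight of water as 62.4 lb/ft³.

Fr₁ = V₁/√(g·y₁) = 18.67/√(32.2×1.080) = 3.166.
From the momentum equation for a rectangular channel, y₂/y₁ = ½[√(1 + 8Fr₁²) − 1] = ½[√81.186 − 1] = 4.005.
y₂ = 4.005 × 1.080 = 4.326 ft.
q = V₁·y₁ = 18.67 × 1.080 = 20.16 ft²/s. V₂ = q/y₂ = 20.16/4.326 = 4.661 ft/s. E₁ = y₁ + V₁²/2g = 6.493 ft; E₂ = y₂ + V₂²/2g = 4.663 ft. ΔE = E₁ − E₂ = 1.830 ft.
Q = q·b = 20.16 × 36.7 = 740.0 cfs. P = γ·Q·ΔE/550 = 62.4 × 740.0 × 1.830 / 550 = 153.6 hp.

P = 153.6 hp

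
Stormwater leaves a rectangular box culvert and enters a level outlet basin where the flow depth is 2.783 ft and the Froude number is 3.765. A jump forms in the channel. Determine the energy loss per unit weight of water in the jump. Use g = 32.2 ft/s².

ΔE = 8.177 ft

Fr₁ = 3.765 (given).
Conjugate-depth relation: y₂/y₁ = ½[√(1 + 8Fr₁²) − 1] = ½[√114.40 − 1] = 4.848.
y₂ = 4.848 × 2.783 = 13.49 ft.
V₁ = Fr₁·√(g·y₁) = 3.765×√(32.2×2.783) = 35.64 ft/s; q = V₁·y₁ = 99.19 ft²/s. V₂ = q/y₂ = 99.19/13.49 = 7.352 ft/s. E₁ = y₁ + V₁²/2g = 22.51 ft; E₂ = y₂ + V₂²/2g = 14.33 ft. ΔE = E₁ − E₂ = 8.177 ft.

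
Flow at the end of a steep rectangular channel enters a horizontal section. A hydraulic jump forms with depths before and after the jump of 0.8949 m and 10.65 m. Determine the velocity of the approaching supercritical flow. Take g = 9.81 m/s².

V₁ = 25.96 m/s

For a rectangular channel the momentum equation gives q² = ½·g·y₁·y₂·(y₁ + y₂) = ½×9.81×0.8949×10.65×11.54 = 539.7.
q = √539.7 = 23.23 m²/s.
V₁ = q/y₁ = 23.23/0.8949 = 25.96 m/s.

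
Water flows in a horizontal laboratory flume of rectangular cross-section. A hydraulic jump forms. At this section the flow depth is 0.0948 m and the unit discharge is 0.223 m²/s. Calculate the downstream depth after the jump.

V₁ = q/y₁ = 0.223/0.0948 = 2.35 m/s. Fr₁ = V₁/√(g·y₁) = 2.35/√(9.81×0.0948) = 2.44.
Sequent-depth ratio: y₂/y₁ = ½[√(1 + 8Fr₁²) − 1] = ½[√48.60 − 1] = 2.99.
y₂ = 2.99 × 0.0948 = 0.283 m.

y₂ = 0.283 m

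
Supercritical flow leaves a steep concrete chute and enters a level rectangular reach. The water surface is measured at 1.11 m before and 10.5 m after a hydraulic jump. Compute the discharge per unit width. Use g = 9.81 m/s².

For a rectangular channel the momentum equation gives q² = ½·g·y₁·y₂·(y₁ + y₂) = ½×9.81×1.11×10.5×11.6 = 664.
q = √664 = 25.8 m²/s.

q = 25.8 m²/s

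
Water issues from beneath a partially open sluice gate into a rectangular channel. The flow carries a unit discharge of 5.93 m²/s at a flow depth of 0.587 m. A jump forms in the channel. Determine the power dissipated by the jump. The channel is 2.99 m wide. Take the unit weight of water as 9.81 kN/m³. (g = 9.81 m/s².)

V₁ = q/y₁ = 5.93/0.587 = 10.1 m/s. Fr₁ = V₁/√(g·y₁) = 10.1/√(9.81×0.587) = 4.21.
From the momentum equation for a rectangular channel, y₂/y₁ = ½[√(1 + 8Fr₁²) − 1] = ½[√142.8 − 1] = 5.47.
y₂ = 5.47 × 0.587 = 3.21 m.
V₂ = q/y₂ = 5.93/3.21 = 1.85 m/s. E₁ = y₁ + V₁²/2g = 5.79 m; E₂ = y₂ + V₂²/2g = 3.39 m. ΔE = E₁ − E₂ = 2.40 m.
Q = q·b = 5.93 × 2.99 = 17.7 m³/s. P = γ·Q·ΔE = 9.81 × 17.7 × 2.40 = 418 kW.

P = 418 kW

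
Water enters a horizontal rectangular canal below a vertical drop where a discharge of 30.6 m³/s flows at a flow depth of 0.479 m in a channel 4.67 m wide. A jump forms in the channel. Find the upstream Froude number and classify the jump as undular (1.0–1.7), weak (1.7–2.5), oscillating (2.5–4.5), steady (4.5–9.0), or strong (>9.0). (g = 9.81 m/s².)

q = Q/b = 30.6/4.67 = 6.55 m²/s; V₁ = q/y₁ = 13.7 m/s. Fr₁ = V₁/√(g·y₁) = 6.31.
Fr₁ = 6.31 lies in the steady range.

Fr₁ = 6.31; steady jump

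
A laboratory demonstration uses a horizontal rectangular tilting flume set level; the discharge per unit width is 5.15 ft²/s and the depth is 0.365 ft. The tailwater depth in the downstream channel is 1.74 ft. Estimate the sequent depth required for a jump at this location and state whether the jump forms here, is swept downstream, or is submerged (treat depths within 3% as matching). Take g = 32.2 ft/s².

V₁ = q/y₁ = 5.15/0.365 = 14.1 ft/s. Fr₁ = V₁/√(g·y₁) = 14.1/√(32.2×0.365) = 4.12.
Conjugate-depth relation: y₂/y₁ = ½[√(1 + 8Fr₁²) − 1] = ½[√136.5 − 1] = 5.34.
y₂ = 5.34 × 0.365 = 1.95 ft.
Tailwater y_tw = 1.74 ft: y_tw < y₂, so the jump is swept downstream.

y₂ = 1.95 ft; the jump is swept downstream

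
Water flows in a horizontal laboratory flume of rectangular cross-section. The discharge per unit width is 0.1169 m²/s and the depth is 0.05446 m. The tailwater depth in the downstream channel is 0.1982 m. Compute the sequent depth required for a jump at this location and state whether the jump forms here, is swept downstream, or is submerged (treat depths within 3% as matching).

y₂ = 0.2006 m; the jump forms here

V₁ = q/y₁ = 0.1169/0.05446 = 2.147 m/s. Fr₁ = V₁/√(g·y₁) = 2.147/√(9.81×0.05446) = 2.937.
Conjugate-depth relation: y₂/y₁ = ½[√(1 + 8Fr₁²) − 1] = ½[√69.995 − 1] = 3.683.
y₂ = 3.683 × 0.05446 = 0.2006 m.
Tailwater y_tw = 0.1982 m: y_tw ≈ y₂, so the jump forms here.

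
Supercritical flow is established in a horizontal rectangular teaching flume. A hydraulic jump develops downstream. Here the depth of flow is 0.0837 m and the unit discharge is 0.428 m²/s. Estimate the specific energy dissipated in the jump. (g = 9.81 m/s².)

ΔE = 0.765 m

V₁ = q/y₁ = 0.428/0.0837 = 5.11 m/s. Fr₁ = V₁/√(g·y₁) = 5.11/√(9.81×0.0837) = 5.64.
From the momentum equation for a rectangular channel, y₂/y₁ = ½[√(1 + 8Fr₁²) − 1] = ½[√255.8 − 1] = 7.50.
y₂ = 7.50 × 0.0837 = 0.627 m.
V₂ = q/y₂ = 0.428/0.627 = 0.682 m/s. E₁ = y₁ + V₁²/2g = 1.42 m; E₂ = y₂ + V₂²/2g = 0.651 m. ΔE = E₁ − E₂ = 0.765 m.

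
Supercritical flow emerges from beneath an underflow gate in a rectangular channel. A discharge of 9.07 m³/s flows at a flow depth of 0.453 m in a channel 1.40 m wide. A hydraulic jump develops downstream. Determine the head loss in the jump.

ΔE = 6.63 m

q = Q/b = 9.07/1.40 = 6.48 m²/s; V₁ = q/y₁ = 14.3 m/s. Fr₁ = V₁/√(g·y₁) = 6.78.
By Bélanger, y₂/y₁ = ½[√(1 + 8Fr₁²) − 1] = ½[√369.2 − 1] = 9.11.
y₂ = 9.11 × 0.453 = 4.13 m.
V₂ = q/y₂ = 6.48/4.13 = 1.57 m/s. E₁ = y₁ + V₁²/2g = 10.9 m; E₂ = y₂ + V₂²/2g = 4.25 m. ΔE = E₁ − E₂ = 6.63 m.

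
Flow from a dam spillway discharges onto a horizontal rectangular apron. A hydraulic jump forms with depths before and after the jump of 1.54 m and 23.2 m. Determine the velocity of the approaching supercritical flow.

V₁ = 42.8 m/s

For a rectangular channel the momentum equation gives q² = ½·g·y₁·y₂·(y₁ + y₂) = ½×9.81×1.54×23.2×24.7 = 4336.
q = √4336 = 65.8 m²/s.
V₁ = q/y₁ = 65.8/1.54 = 42.8 m/s.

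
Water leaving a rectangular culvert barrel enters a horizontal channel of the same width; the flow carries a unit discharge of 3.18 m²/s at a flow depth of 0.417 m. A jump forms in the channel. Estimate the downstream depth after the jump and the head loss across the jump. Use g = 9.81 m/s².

V₁ = q/y₁ = 3.18/0.417 = 7.63 m/s. Fr₁ = V₁/√(g·y₁) = 7.63/√(9.81×0.417) = 3.77.
From the momentum equation for a rectangular channel, y₂/y₁ = ½[√(1 + 8Fr₁²) − 1] = ½[√114.7 − 1] = 4.86.
y₂ = 4.86 × 0.417 = 2.02 m.
Head loss: ΔE = (y₂ − y₁)³/(4y₁y₂) = (2.02 − 0.417)³/(4×0.417×2.02) = 4.16/3.38 = 1.23 m.

y₂ = 2.02 m; ΔE = 1.23 m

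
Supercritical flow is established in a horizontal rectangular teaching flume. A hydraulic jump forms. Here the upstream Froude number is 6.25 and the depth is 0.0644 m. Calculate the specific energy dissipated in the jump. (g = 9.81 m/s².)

Fr₁ = 6.25 (given).
Sequent-depth ratio: y₂/y₁ = ½[√(1 + 8Fr₁²) − 1] = ½[√313.5 − 1] = 8.35.
y₂ = 8.35 × 0.0644 = 0.538 m.
V₁ = Fr₁·√(g·y₁) = 6.25×√(9.81×0.0644) = 4.97 m/s; q = V₁·y₁ = 0.320 m²/s. V₂ = q/y₂ = 0.320/0.538 = 0.595 m/s. E₁ = y₁ + V₁²/2g = 1.32 m; E₂ = y₂ + V₂²/2g = 0.556 m. ΔE = E₁ − E₂ = 0.766 m.

ΔE = 0.766 m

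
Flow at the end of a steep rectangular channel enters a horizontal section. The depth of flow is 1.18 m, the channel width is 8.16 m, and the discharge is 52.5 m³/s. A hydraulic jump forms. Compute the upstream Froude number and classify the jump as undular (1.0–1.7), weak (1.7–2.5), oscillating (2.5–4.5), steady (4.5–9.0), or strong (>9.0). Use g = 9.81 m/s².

Fr₁ = 1.60; undular jump

q = Q/b = 52.5/8.16 = 6.43 m²/s; V₁ = q/y₁ = 5.45 m/s. Fr₁ = V₁/√(g·y₁) = 1.60.
Fr₁ = 1.60 lies in the undular range.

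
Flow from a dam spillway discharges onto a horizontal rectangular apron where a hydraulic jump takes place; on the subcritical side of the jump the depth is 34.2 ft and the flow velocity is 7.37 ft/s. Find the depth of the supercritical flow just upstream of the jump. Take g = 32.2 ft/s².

y₁ = 3.09 ft

Fr₂ = V₂/√(g·y₂) = 7.37/√(32.2×34.2) = 0.222.
The Bélanger relation is symmetric: y₁/y₂ = ½[√(1 + 8Fr₂²) − 1] = ½[√1.395 − 1] = 0.0905.
y₁ = 0.0905 × 34.2 = 3.09 ft.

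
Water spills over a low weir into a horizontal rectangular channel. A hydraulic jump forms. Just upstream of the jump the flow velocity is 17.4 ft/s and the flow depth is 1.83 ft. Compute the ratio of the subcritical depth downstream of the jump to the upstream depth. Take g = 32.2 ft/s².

y₂/y₁ = 2.74

Fr₁ = V₁/√(g·y₁) = 17.4/√(32.2×1.83) = 2.27.
Bélanger equation: y₂/y₁ = ½[√(1 + 8Fr₁²) − 1] = ½[√42.10 − 1] = 2.74.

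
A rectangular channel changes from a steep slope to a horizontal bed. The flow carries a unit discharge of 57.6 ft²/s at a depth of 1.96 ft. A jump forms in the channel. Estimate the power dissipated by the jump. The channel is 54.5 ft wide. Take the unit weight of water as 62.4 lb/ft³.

V₁ = q/y₁ = 57.6/1.96 = 29.4 ft/s. Fr₁ = V₁/√(g·y₁) = 29.4/√(32.2×1.96) = 3.70.
From the momentum equation for a rectangular channel, y₂/y₁ = ½[√(1 + 8Fr₁²) − 1] = ½[√110.5 − 1] = 4.76.
y₂ = 4.76 × 1.96 = 9.32 ft.
V₂ = q/y₂ = 57.6/9.32 = 6.18 ft/s. E₁ = y₁ + V₁²/2g = 15.4 ft; E₂ = y₂ + V₂²/2g = 9.91 ft. ΔE = E₁ − E₂ = 5.46 ft.
Q = q·b = 57.6 × 54.5 = 3139 cfs. P = γ·Q·ΔE/550 = 62.4 × 3139 × 5.46 / 550 = 1944 hp.

P = 1944 hp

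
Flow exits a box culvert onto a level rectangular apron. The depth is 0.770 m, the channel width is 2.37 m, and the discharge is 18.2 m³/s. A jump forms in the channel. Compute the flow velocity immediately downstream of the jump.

V₂ = 2.14 m/s

q = Q/b = 18.2/2.37 = 7.68 m²/s; V₁ = q/y₁ = 9.97 m/s. Fr₁ = V₁/√(g·y₁) = 3.63.
From the momentum equation for a rectangular channel, y₂/y₁ = ½[√(1 + 8Fr₁²) − 1] = ½[√106.3 − 1] = 4.66.
y₂ = 4.66 × 0.770 = 3.59 m.
V₂ = q/y₂ = 7.68/3.59 = 2.14 m/s.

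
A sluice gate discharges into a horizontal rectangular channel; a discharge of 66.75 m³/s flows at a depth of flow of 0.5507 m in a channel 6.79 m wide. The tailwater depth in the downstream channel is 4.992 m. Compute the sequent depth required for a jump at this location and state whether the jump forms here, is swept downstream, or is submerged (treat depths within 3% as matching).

y₂ = 5.712 m; the jump is swept downstream

q = Q/b = 66.75/6.79 = 9.831 m²/s; V₁ = q/y₁ = 17.85 m/s. Fr₁ = V₁/√(g·y₁) = 7.680.
From the momentum equation for a rectangular channel, y₂/y₁ = ½[√(1 + 8Fr₁²) − 1] = ½[√472.89 − 1] = 10.37.
y₂ = 10.37 × 0.5507 = 5.712 m.
Tailwater y_tw = 4.992 m: y_tw < y₂, so the jump is swept downstream.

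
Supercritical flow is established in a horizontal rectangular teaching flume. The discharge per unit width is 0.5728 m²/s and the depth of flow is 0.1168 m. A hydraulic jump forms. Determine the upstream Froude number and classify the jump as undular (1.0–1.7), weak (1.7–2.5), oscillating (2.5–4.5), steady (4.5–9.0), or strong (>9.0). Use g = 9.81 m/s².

Fr₁ = 4.581; steady jump

V₁ = q/y₁ = 0.5728/0.1168 = 4.904 m/s. Fr₁ = V₁/√(g·y₁) = 4.904/√(9.81×0.1168) = 4.581.
Fr₁ = 4.581 lies in the steady range.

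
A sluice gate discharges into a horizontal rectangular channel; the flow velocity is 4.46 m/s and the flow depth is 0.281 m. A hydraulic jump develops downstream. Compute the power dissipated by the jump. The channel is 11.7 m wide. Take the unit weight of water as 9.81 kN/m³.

Fr₁ = V₁/√(g·y₁) = 4.46/√(9.81×0.281) = 2.69.
Bélanger equation: y₂/y₁ = ½[√(1 + 8Fr₁²) − 1] = ½[√58.73 − 1] = 3.33.
y₂ = 3.33 × 0.281 = 0.936 m.
q = V₁·y₁ = 4.46 × 0.281 = 1.25 m²/s. V₂ = q/y₂ = 1.25/0.936 = 1.34 m/s. E₁ = y₁ + V₁²/2g = 1.29 m; E₂ = y₂ + V₂²/2g = 1.03 m. ΔE = E₁ − E₂ = 0.267 m.
Q = q·b = 1.25 × 11.7 = 14.7 m³/s. P = γ·Q·ΔE = 9.81 × 14.7 × 0.267 = 38.4 kW.

P = 38.4 kW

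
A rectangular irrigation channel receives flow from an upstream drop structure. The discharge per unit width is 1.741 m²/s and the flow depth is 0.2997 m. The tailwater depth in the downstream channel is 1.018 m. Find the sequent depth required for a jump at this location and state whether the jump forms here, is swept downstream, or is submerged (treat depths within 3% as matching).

y₂ = 1.294 m; the jump is swept downstream

V₁ = q/y₁ = 1.741/0.2997 = 5.809 m/s. Fr₁ = V₁/√(g·y₁) = 5.809/√(9.81×0.2997) = 3.388.
By Bélanger, y₂/y₁ = ½[√(1 + 8Fr₁²) − 1] = ½[√92.824 − 1] = 4.317.
y₂ = 4.317 × 0.2997 = 1.294 m.
Tailwater y_tw = 1.018 m: y_tw < y₂, so the jump is swept downstream.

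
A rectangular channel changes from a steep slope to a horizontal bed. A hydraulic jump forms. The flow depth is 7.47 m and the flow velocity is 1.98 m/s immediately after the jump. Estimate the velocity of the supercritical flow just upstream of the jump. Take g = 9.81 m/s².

Fr₂ = V₂/√(g·y₂) = 1.98/√(9.81×7.47) = 0.231.
The Bélanger relation is symmetric: y₁/y₂ = ½[√(1 + 8Fr₂²) − 1] = ½[√1.428 − 1] = 0.0975.
y₁ = 0.0975 × 7.47 = 0.728 m.
V₁ = q/y₁ = 14.8/0.728 = 20.3 m/s.

V₁ = 20.3 m/s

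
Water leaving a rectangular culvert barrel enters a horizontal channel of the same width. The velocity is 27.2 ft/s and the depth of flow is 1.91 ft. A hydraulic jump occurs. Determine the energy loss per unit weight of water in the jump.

Fr₁ = V₁/√(g·y₁) = 27.2/√(32.2×1.91) = 3.47.
Bélanger equation: y₂/y₁ = ½[√(1 + 8Fr₁²) − 1] = ½[√97.24 − 1] = 4.43.
y₂ = 4.43 × 1.91 = 8.46 ft.
Head loss: ΔE = (y₂ − y₁)³/(4y₁y₂) = (8.46 − 1.91)³/(4×1.91×8.46) = 281/64.7 = 4.35 ft.

ΔE = 4.35 ft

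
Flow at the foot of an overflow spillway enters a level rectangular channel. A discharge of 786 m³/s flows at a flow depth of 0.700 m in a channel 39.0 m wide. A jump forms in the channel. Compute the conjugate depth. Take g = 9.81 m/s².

y₂ = 10.5 m

q = Q/b = 786/39.0 = 20.2 m²/s; V₁ = q/y₁ = 28.8 m/s. Fr₁ = V₁/√(g·y₁) = 11.0.
From the momentum equation for a rectangular channel, y₂/y₁ = ½[√(1 + 8Fr₁²) − 1] = ½[√966.7 − 1] = 15.0.
y₂ = 15.0 × 0.700 = 10.5 m.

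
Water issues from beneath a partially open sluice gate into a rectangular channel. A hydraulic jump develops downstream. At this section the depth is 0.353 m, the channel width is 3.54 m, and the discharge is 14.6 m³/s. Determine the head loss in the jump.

ΔE = 4.25 m

q = Q/b = 14.6/3.54 = 4.12 m²/s; V₁ = q/y₁ = 11.7 m/s. Fr₁ = V₁/√(g·y₁) = 6.28.
Conjugate-depth relation: y₂/y₁ = ½[√(1 + 8Fr₁²) − 1] = ½[√316.4 − 1] = 8.39.
y₂ = 8.39 × 0.353 = 2.96 m.
Head loss: ΔE = (y₂ − y₁)³/(4y₁y₂) = (2.96 − 0.353)³/(4×0.353×2.96) = 17.8/4.18 = 4.25 m.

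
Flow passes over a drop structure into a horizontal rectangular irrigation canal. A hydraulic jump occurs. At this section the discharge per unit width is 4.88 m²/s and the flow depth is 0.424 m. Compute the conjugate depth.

y₂ = 3.18 m

V₁ = q/y₁ = 4.88/0.424 = 11.5 m/s. Fr₁ = V₁/√(g·y₁) = 11.5/√(9.81×0.424) = 5.64.
Sequent-depth ratio: y₂/y₁ = ½[√(1 + 8Fr₁²) − 1] = ½[√255.8 − 1] = 7.50.
y₂ = 7.50 × 0.424 = 3.18 m.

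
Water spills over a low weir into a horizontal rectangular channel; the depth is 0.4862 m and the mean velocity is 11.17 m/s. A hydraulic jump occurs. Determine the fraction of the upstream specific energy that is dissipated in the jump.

ΔE/E₁ = 0.500 (50.0%)

Fr₁ = V₁/√(g·y₁) = 11.17/√(9.81×0.4862) = 5.115.
From the momentum equation for a rectangular channel, y₂/y₁ = ½[√(1 + 8Fr₁²) − 1] = ½[√210.27 − 1] = 6.750.
y₂ = 6.750 × 0.4862 = 3.282 m.
E₁ = y₁ + V₁²/2g = 6.845 m. ΔE = (y₂ − y₁)³/(4y₁y₂) = 3.424 m. ΔE/E₁ = 3.424/6.845 = 0.500.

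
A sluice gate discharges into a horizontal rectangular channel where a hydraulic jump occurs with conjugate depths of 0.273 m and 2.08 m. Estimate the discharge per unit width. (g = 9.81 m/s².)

q = 2.56 m²/s

For a rectangular channel the momentum equation gives q² = ½·g·y₁·y₂·(y₁ + y₂) = ½×9.81×0.273×2.08×2.35 = 6.55.
q = √6.55 = 2.56 m²/s.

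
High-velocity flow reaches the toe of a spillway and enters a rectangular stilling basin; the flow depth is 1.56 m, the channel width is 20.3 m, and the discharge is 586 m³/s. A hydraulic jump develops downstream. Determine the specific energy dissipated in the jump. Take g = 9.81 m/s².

q = Q/b = 586/20.3 = 28.9 m²/s; V₁ = q/y₁ = 18.5 m/s. Fr₁ = V₁/√(g·y₁) = 4.73.
Conjugate-depth relation: y₂/y₁ = ½[√(1 + 8Fr₁²) − 1] = ½[√180.0 − 1] = 6.21.
y₂ = 6.21 × 1.56 = 9.68 m.
Head loss: ΔE = (y₂ − y₁)³/(4y₁y₂) = (9.68 − 1.56)³/(4×1.56×9.68) = 536/60.4 = 8.87 m.

ΔE = 8.87 m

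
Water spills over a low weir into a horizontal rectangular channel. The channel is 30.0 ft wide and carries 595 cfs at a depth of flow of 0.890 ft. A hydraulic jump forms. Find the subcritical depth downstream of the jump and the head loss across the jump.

q = Q/b = 595/30.0 = 19.8 ft²/s; V₁ = q/y₁ = 22.3 ft/s. Fr₁ = V₁/√(g·y₁) = 4.16.
Bélanger equation: y₂/y₁ = ½[√(1 + 8Fr₁²) − 1] = ½[√139.6 − 1] = 5.41.
y₂ = 5.41 × 0.890 = 4.81 ft.
V₂ = q/y₂ = 19.8/4.81 = 4.12 ft/s. E₁ = y₁ + V₁²/2g = 8.60 ft; E₂ = y₂ + V₂²/2g = 5.08 ft. ΔE = E₁ − E₂ = 3.52 ft.

y₂ = 4.81 ft; ΔE = 3.52 ft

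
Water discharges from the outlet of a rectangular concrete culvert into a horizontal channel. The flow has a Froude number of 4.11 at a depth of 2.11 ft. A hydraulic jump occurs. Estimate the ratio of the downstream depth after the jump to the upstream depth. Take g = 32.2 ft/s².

y₂/y₁ = 5.33

Fr₁ = 4.11 (given).
By Bélanger, y₂/y₁ = ½[√(1 + 8Fr₁²) − 1] = ½[√136.1 − 1] = 5.33.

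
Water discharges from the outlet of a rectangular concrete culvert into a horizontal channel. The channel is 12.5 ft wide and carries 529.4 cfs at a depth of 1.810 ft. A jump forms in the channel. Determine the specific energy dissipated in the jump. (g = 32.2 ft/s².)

q = Q/b = 529.4/12.5 = 42.35 ft²/s; V₁ = q/y₁ = 23.40 ft/s. Fr₁ = V₁/√(g·y₁) = 3.065.
From the momentum equation for a rectangular channel, y₂/y₁ = ½[√(1 + 8Fr₁²) − 1] = ½[√76.153 − 1] = 3.863.
y₂ = 3.863 × 1.810 = 6.993 ft.
V₂ = q/y₂ = 42.35/6.993 = 6.057 ft/s. E₁ = y₁ + V₁²/2g = 10.31 ft; E₂ = y₂ + V₂²/2g = 7.562 ft. ΔE = E₁ − E₂ = 2.750 ft.

ΔE = 2.750 ft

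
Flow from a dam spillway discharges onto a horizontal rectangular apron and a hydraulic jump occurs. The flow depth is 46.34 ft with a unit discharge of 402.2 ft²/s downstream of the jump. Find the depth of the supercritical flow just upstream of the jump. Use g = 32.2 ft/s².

y₁ = 4.283 ft

V₂ = q/y₂ = 402.2/46.34 = 8.679 ft/s; Fr₂ = V₂/√(g·y₂) = 0.2247.
Since the conjugate-depth ratio holds either way, y₁/y₂ = ½[√(1 + 8Fr₂²) − 1] = ½[√1.4039 − 1] = 0.09243.
y₁ = 0.09243 × 46.34 = 4.283 ft.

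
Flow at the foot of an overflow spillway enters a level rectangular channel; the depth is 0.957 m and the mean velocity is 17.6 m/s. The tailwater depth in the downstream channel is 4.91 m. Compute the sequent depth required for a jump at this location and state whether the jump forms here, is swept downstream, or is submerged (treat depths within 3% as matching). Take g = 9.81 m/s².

Fr₁ = V₁/√(g·y₁) = 17.6/√(9.81×0.957) = 5.74.
Bélanger equation: y₂/y₁ = ½[√(1 + 8Fr₁²) − 1] = ½[√265.0 − 1] = 7.64.
y₂ = 7.64 × 0.957 = 7.31 m.
Tailwater y_tw = 4.91 m: y_tw < y₂, so the jump is swept downstream.

y₂ = 7.31 m; the jump is swept downstream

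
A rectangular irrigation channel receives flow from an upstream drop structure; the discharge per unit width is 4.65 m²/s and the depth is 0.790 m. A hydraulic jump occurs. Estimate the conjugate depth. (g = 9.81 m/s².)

V₁ = q/y₁ = 4.65/0.790 = 5.89 m/s. Fr₁ = V₁/√(g·y₁) = 5.89/√(9.81×0.790) = 2.11.
Conjugate-depth relation: y₂/y₁ = ½[√(1 + 8Fr₁²) − 1] = ½[√36.76 − 1] = 2.53.
y₂ = 2.53 × 0.790 = 2.00 m.

y₂ = 2.00 m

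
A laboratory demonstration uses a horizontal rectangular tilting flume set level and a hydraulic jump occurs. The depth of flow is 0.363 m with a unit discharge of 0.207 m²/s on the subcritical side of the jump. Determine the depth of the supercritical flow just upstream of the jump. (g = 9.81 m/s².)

y₁ = 0.0573 m

V₂ = q/y₂ = 0.207/0.363 = 0.570 m/s; Fr₂ = V₂/√(g·y₂) = 0.302.
Since the conjugate-depth ratio holds either way, y₁/y₂ = ½[√(1 + 8Fr₂²) − 1] = ½[√1.731 − 1] = 0.158.
y₁ = 0.158 × 0.363 = 0.0573 m.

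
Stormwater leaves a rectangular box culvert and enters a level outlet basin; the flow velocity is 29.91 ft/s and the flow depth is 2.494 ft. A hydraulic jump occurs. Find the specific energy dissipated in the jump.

Fr₁ = V₁/√(g·y₁) = 29.91/√(32.2×2.494) = 3.338.
From the momentum equation for a rectangular channel, y₂/y₁ = ½[√(1 + 8Fr₁²) − 1] = ½[√90.119 − 1] = 4.247.
y₂ = 4.247 × 2.494 = 10.59 ft.
q = V₁·y₁ = 29.91 × 2.494 = 74.60 ft²/s. V₂ = q/y₂ = 74.60/10.59 = 7.043 ft/s. E₁ = y₁ + V₁²/2g = 16.39 ft; E₂ = y₂ + V₂²/2g = 11.36 ft. ΔE = E₁ − E₂ = 5.024 ft.

ΔE = 5.024 ft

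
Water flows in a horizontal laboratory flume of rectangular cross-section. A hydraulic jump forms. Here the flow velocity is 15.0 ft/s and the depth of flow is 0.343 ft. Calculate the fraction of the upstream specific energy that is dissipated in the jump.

Fr₁ = V₁/√(g·y₁) = 15.0/√(32.2×0.343) = 4.51.
Bélanger equation: y₂/y₁ = ½[√(1 + 8Fr₁²) − 1] = ½[√164.0 − 1] = 5.90.
y₂ = 5.90 × 0.343 = 2.02 ft.
E₁ = y₁ + V₁²/2g = 3.84 ft. ΔE = (y₂ − y₁)³/(4y₁y₂) = 1.71 ft. ΔE/E₁ = 1.71/3.84 = 0.446.

ΔE/E₁ = 0.446 (44.6%)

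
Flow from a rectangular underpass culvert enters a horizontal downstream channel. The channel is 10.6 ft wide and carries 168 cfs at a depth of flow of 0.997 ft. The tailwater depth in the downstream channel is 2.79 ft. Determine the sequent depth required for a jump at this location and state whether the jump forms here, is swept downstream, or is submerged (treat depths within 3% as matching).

y₂ = 3.49 ft; the jump is swept downstream

q = Q/b = 168/10.6 = 15.8 ft²/s; V₁ = q/y₁ = 15.9 ft/s. Fr₁ = V₁/√(g·y₁) = 2.81.
Conjugate-depth relation: y₂/y₁ = ½[√(1 + 8Fr₁²) − 1] = ½[√63.97 − 1] = 3.50.
y₂ = 3.50 × 0.997 = 3.49 ft.
Tailwater y_tw = 2.79 ft: y_tw < y₂, so the jump is swept downstream.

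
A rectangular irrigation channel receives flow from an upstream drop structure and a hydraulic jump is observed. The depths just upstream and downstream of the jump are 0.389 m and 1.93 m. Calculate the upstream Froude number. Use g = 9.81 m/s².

Fr₁ = 3.85

For a rectangular channel the momentum equation gives q² = ½·g·y₁·y₂·(y₁ + y₂) = ½×9.81×0.389×1.93×2.32 = 8.54.
q = √8.54 = 2.92 m²/s.
V₁ = q/y₁ = 7.51 m/s; Fr₁ = V₁/√(g·y₁) = 3.85.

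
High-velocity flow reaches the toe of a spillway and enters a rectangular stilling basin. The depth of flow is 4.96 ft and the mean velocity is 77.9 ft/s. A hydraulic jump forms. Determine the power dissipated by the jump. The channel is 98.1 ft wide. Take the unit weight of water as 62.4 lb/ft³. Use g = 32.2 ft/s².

P = 244996 hp

Fr₁ = V₁/√(g·y₁) = 77.9/√(32.2×4.96) = 6.16.
From the momentum equation for a rectangular channel, y₂/y₁ = ½[√(1 + 8Fr₁²) − 1] = ½[√305.0 − 1] = 8.23.
y₂ = 8.23 × 4.96 = 40.8 ft.
q = V₁·y₁ = 77.9 × 4.96 = 386 ft²/s. V₂ = q/y₂ = 386/40.8 = 9.46 ft/s. E₁ = y₁ + V₁²/2g = 99.2 ft; E₂ = y₂ + V₂²/2g = 42.2 ft. ΔE = E₁ − E₂ = 57.0 ft.
Q = q·b = 386 × 98.1 = 37904 cfs. P = γ·Q·ΔE/550 = 62.4 × 37904 × 57.0 / 550 = 244996 hp.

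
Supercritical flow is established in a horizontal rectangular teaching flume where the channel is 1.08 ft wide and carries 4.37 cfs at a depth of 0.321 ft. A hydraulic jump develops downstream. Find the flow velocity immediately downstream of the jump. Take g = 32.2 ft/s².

q = Q/b = 4.37/1.08 = 4.05 ft²/s; V₁ = q/y₁ = 12.6 ft/s. Fr₁ = V₁/√(g·y₁) = 3.92.
Sequent-depth ratio: y₂/y₁ = ½[√(1 + 8Fr₁²) − 1] = ½[√124.0 − 1] = 5.07.
y₂ = 5.07 × 0.321 = 1.63 ft.
V₂ = q/y₂ = 4.05/1.63 = 2.49 ft/s.

V₂ = 2.49 ft/s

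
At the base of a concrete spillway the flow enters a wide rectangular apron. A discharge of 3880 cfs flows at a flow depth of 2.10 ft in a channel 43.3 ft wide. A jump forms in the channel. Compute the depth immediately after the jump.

y₂ = 14.4 ft

q = Q/b = 3880/43.3 = 89.6 ft²/s; V₁ = q/y₁ = 42.7 ft/s. Fr₁ = V₁/√(g·y₁) = 5.19.
Bélanger equation: y₂/y₁ = ½[√(1 + 8Fr₁²) − 1] = ½[√216.4 − 1] = 6.86.
y₂ = 6.86 × 2.10 = 14.4 ft.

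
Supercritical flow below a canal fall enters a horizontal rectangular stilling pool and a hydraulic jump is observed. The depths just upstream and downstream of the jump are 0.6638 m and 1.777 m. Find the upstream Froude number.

Fr₁ = 2.218

For a rectangular channel the momentum equation gives q² = ½·g·y₁·y₂·(y₁ + y₂) = ½×9.81×0.6638×1.777×2.441 = 14.12.
q = √14.12 = 3.758 m²/s.
V₁ = q/y₁ = 5.661 m/s; Fr₁ = V₁/√(g·y₁) = 2.218.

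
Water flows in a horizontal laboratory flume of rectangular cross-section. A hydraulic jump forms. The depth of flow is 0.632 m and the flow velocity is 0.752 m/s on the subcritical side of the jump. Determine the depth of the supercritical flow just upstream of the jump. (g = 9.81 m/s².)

Fr₂ = V₂/√(g·y₂) = 0.752/√(9.81×0.632) = 0.302.
Since the conjugate-depth ratio holds either way, y₁/y₂ = ½[√(1 + 8Fr₂²) − 1] = ½[√1.730 − 1] = 0.158.
y₁ = 0.158 × 0.632 = 0.0996 m.

y₁ = 0.0996 m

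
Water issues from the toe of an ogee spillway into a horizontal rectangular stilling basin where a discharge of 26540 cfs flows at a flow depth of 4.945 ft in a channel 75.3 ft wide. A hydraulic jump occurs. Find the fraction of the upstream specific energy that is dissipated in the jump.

q = Q/b = 26540/75.3 = 352.5 ft²/s; V₁ = q/y₁ = 71.28 ft/s. Fr₁ = V₁/√(g·y₁) = 5.648.
From the momentum equation for a rectangular channel, y₂/y₁ = ½[√(1 + 8Fr₁²) − 1] = ½[√256.24 − 1] = 7.504.
y₂ = 7.504 × 4.945 = 37.11 ft.
E₁ = y₁ + V₁²/2g = 83.83 ft. ΔE = (y₂ − y₁)³/(4y₁y₂) = 45.32 ft. ΔE/E₁ = 45.32/83.83 = 0.541.

ΔE/E₁ = 0.541 (54.1%)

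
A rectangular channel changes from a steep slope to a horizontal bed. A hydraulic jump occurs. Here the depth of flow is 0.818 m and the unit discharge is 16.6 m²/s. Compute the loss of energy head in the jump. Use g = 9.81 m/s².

ΔE = 13.7 m

V₁ = q/y₁ = 16.6/0.818 = 20.3 m/s. Fr₁ = V₁/√(g·y₁) = 20.3/√(9.81×0.818) = 7.16.
By Bélanger, y₂/y₁ = ½[√(1 + 8Fr₁²) − 1] = ½[√411.6 − 1] = 9.64.
y₂ = 9.64 × 0.818 = 7.89 m.
Head loss: ΔE = (y₂ − y₁)³/(4y₁y₂) = (7.89 − 0.818)³/(4×0.818×7.89) = 353/25.8 = 13.7 m.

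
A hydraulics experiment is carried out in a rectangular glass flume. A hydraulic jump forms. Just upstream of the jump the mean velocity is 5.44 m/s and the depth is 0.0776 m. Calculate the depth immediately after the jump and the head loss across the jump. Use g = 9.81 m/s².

Fr₁ = V₁/√(g·y₁) = 5.44/√(9.81×0.0776) = 6.23.
Bélanger equation: y₂/y₁ = ½[√(1 + 8Fr₁²) − 1] = ½[√312.0 − 1] = 8.33.
y₂ = 8.33 × 0.0776 = 0.647 m.
q = V₁·y₁ = 5.44 × 0.0776 = 0.422 m²/s. V₂ = q/y₂ = 0.422/0.647 = 0.653 m/s. E₁ = y₁ + V₁²/2g = 1.59 m; E₂ = y₂ + V₂²/2g = 0.668 m. ΔE = E₁ − E₂ = 0.918 m.

y₂ = 0.647 m; ΔE = 0.918 m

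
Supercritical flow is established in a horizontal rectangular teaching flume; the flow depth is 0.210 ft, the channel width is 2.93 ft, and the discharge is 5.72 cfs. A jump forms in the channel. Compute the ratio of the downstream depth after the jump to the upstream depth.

y₂/y₁ = 4.58

q = Q/b = 5.72/2.93 = 1.95 ft²/s; V₁ = q/y₁ = 9.30 ft/s. Fr₁ = V₁/√(g·y₁) = 3.57.
Sequent-depth ratio: y₂/y₁ = ½[√(1 + 8Fr₁²) − 1] = ½[√103.2 − 1] = 4.58.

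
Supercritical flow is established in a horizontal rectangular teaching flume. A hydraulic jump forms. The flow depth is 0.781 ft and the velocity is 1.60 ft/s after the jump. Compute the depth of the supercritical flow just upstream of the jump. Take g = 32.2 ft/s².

y₁ = 0.135 ft

Fr₂ = V₂/√(g·y₂) = 1.60/√(32.2×0.781) = 0.319.
Since the conjugate-depth ratio holds either way, y₁/y₂ = ½[√(1 + 8Fr₂²) − 1] = ½[√1.814 − 1] = 0.173.
y₁ = 0.173 × 0.781 = 0.135 ft.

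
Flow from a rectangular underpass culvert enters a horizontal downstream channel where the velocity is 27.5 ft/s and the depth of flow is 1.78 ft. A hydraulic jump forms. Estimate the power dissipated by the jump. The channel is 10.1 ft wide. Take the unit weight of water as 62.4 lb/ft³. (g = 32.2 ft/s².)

Fr₁ = V₁/√(g·y₁) = 27.5/√(32.2×1.78) = 3.63.
By Bélanger, y₂/y₁ = ½[√(1 + 8Fr₁²) − 1] = ½[√106.6 − 1] = 4.66.
y₂ = 4.66 × 1.78 = 8.30 ft.
q = V₁·y₁ = 27.5 × 1.78 = 49.0 ft²/s. V₂ = q/y₂ = 49.0/8.30 = 5.90 ft/s. E₁ = y₁ + V₁²/2g = 13.5 ft; E₂ = y₂ + V₂²/2g = 8.84 ft. ΔE = E₁ − E₂ = 4.69 ft.
Q = q·b = 49.0 × 10.1 = 494 cfs. P = γ·Q·ΔE/550 = 62.4 × 494 × 4.69 / 550 = 263 hp.

P = 263 hp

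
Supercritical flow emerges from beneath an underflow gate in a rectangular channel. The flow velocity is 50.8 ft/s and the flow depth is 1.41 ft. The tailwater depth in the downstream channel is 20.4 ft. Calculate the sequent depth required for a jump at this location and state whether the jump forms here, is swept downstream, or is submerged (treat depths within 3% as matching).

Fr₁ = V₁/√(g·y₁) = 50.8/√(32.2×1.41) = 7.54.
Bélanger equation: y₂/y₁ = ½[√(1 + 8Fr₁²) − 1] = ½[√455.7 − 1] = 10.2.
y₂ = 10.2 × 1.41 = 14.3 ft.
Tailwater y_tw = 20.4 ft: y_tw > y₂, so the jump is submerged.

y₂ = 14.3 ft; the jump is submerged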